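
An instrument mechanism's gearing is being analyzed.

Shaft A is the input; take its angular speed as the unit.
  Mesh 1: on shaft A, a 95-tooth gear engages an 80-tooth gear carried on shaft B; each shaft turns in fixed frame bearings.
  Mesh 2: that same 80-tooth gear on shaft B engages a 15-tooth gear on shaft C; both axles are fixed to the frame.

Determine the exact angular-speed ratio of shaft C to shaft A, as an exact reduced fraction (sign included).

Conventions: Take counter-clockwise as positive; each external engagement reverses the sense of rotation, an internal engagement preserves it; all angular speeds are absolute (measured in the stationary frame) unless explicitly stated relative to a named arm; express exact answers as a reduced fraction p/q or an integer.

class = fixed-axis compound train [2 meshes; 2 ratios multiply, 2 sense flips]
mesh 1 [95T→80T]: running ratio 19/16, sense −
mesh 2 [80T→15T]: running ratio 19/3, sense +
ω_out/ω_in = 19/3

19/3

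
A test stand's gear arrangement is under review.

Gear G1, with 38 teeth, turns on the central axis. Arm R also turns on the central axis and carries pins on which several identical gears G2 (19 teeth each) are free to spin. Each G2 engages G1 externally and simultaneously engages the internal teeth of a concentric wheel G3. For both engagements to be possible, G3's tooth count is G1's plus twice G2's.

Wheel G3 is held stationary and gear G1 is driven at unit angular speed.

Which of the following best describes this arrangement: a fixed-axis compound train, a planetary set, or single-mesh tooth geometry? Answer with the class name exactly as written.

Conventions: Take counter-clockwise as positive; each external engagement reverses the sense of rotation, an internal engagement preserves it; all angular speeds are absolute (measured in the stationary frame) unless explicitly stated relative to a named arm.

planetary set

recognized (axles ride arm R): planetary set, 38/19/76 teeth
classification: planetary set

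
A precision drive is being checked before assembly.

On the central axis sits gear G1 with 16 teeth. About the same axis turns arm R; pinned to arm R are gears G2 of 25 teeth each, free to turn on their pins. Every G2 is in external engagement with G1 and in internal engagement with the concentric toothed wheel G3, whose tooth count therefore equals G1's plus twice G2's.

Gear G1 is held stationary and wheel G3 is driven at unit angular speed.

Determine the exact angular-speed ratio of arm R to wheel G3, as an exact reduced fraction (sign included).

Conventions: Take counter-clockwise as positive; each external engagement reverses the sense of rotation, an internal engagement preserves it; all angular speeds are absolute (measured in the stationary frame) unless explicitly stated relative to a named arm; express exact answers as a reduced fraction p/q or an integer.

33/41

class = planetary set [G3 = 16+2·25 = 66; Willis about the carrier]
ring teeth: 16 + 2·25 = 66
16(ω_sun−ω_arm) = −66(ω_ring−ω_arm),  ω_sun = 0, ω_ring = 1
16(0−ω_arm) = −66(1−ω_arm)  ⇒  82·ω_arm = 66  ⇒  ω_arm = 33/41
ω_out/ω_in = 33/41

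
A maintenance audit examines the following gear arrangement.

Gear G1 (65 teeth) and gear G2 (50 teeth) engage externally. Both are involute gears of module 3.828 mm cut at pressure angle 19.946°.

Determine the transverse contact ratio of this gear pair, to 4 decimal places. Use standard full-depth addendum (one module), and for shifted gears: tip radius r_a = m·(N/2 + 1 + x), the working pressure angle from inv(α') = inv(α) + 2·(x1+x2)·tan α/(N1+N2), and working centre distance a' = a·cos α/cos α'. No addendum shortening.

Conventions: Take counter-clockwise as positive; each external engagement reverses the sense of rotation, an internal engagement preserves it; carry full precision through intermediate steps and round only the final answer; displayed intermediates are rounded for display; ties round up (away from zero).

recognized (one external pair, fixed centres): single-mesh tooth geometry, m = 3.828, N1 = 65, N2 = 50
base radii: r_b1 = 116.947210, r_b2 = 89.959392
tip radii: r_a1 = 128.238000, r_a2 = 99.528000
no profile shift: α' = α, a' = a
action lengths: √(r_a1²−r_b1²) = 52.614966, √(r_a2²−r_b2²) = 42.580870
base pitch p_b = π·m·cos α = 11.304631
CR = (52.614966 + 42.580870 − 220.110000·sin 19.94600°)/11.304631 = 1.778807
contact ratio ≈ 1.7788

1.7788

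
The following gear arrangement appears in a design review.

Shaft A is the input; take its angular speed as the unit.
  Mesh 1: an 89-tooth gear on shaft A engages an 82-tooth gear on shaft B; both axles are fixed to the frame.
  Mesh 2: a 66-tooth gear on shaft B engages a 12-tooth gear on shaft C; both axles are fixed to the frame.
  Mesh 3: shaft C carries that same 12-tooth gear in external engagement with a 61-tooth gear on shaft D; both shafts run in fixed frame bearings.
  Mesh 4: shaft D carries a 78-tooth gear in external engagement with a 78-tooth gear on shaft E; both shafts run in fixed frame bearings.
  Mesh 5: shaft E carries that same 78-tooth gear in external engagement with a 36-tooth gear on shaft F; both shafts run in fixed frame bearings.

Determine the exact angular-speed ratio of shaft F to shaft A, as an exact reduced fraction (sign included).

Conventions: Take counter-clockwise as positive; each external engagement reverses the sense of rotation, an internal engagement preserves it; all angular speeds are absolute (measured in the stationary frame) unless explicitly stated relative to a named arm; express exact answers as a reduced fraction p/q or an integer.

-12727/5002

class = fixed-axis compound train [5 meshes; 5 ratios multiply, 5 sense flips]
mesh 1 [89T→82T]: running ratio 89/82, sense −
mesh 2 [66T→12T]: running ratio 979/164, sense +
mesh 3 [12T→61T]: running ratio 2937/2501, sense −
mesh 4 [78T→78T]: running ratio 2937/2501, sense +
mesh 5 [78T→36T]: running ratio 12727/5002, sense −
ω_out/ω_in = -12727/5002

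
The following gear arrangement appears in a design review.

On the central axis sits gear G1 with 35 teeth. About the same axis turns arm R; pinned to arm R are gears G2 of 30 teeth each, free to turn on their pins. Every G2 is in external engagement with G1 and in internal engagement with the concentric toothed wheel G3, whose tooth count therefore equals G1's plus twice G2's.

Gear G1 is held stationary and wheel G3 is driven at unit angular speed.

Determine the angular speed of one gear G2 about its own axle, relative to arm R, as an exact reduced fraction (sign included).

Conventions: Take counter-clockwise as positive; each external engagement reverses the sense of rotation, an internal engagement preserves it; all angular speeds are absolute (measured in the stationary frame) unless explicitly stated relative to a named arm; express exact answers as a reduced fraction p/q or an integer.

class = planetary set [G3 = 35+2·30 = 95; Willis about the carrier]
ring teeth: 35 + 2·30 = 95
35(ω_sun−ω_arm) = −95(ω_ring−ω_arm),  ω_sun = 0, ω_ring = 1
35(0−ω_arm) = −95(1−ω_arm)  ⇒  130·ω_arm = 95  ⇒  ω_arm = 19/26
sun–planet mesh: 35·(0−19/26) = −30·(ω_p−ω_arm)  ⇒  ω_p−ω_arm = 133/156
exact speed ratio = 133/156

133/156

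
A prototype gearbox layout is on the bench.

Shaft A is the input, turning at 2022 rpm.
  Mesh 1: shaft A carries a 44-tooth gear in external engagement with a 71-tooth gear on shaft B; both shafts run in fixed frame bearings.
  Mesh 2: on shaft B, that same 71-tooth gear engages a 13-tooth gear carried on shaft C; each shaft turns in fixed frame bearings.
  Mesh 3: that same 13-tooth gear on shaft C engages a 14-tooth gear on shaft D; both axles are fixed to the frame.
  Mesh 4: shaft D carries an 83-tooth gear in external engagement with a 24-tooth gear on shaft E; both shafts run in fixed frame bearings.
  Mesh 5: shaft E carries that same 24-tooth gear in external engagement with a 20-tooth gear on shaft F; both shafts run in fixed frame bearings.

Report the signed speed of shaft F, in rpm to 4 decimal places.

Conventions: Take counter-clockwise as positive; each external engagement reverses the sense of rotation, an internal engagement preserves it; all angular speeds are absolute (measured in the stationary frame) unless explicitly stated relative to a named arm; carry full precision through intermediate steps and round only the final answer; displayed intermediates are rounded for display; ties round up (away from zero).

topology: fixed-axis compound train — 5 meshes, A→F
mesh 1 [44T→71T]: ω = 2022.0000×44/71 = 1253.0704 rpm, sense flips to −
mesh 2 [71T→13T]: ω = 1253.0704×71/13 = 6843.6923 rpm, sense flips to +
mesh 3 [13T→14T]: ω = 6843.6923×13/14 = 6354.8571 rpm, sense flips to −
mesh 4 [83T→24T]: ω = 6354.8571×83/24 = 21977.2143 rpm, sense flips to +
mesh 5 [24T→20T]: ω = 21977.2143×24/20 = 26372.6571 rpm, sense flips to −
signed output speed = -26372.6571 rpm

-26372.6571 rpm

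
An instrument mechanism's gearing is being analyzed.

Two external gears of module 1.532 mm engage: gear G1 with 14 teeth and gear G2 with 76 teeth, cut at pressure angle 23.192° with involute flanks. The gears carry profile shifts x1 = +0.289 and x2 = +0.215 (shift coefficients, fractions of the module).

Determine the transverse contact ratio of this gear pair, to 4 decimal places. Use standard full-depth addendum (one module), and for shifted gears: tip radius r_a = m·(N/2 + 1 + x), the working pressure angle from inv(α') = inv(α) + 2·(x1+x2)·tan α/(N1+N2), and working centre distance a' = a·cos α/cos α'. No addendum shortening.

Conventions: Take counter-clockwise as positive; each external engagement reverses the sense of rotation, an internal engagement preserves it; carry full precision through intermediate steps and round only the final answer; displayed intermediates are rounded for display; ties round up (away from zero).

1.4269

single-mesh involute tooth geometry (14T engaging 76T at module 1.532)
base radii: r_b1 = 9.857397, r_b2 = 53.511585
tip radii: r_a1 = 12.698748, r_a2 = 60.077380
inv(α') = inv(23.192°) + 2·(+0.289+0.215)·tan α/(14+76) = 0.02845700  ⇒  α' = 24.59241°
a' = a·cos α / cos α' = 68.9400·cos 23.192°/cos 24.59241° = 69.690523
action lengths: √(r_a1²−r_b1²) = 8.005618, √(r_a2²−r_b2²) = 27.309374
base pitch p_b = π·m·cos α = 4.423989
CR = (8.005618 + 27.309374 − 69.690523·sin 24.59241°)/4.423989 = 1.426893
contact ratio ≈ 1.4269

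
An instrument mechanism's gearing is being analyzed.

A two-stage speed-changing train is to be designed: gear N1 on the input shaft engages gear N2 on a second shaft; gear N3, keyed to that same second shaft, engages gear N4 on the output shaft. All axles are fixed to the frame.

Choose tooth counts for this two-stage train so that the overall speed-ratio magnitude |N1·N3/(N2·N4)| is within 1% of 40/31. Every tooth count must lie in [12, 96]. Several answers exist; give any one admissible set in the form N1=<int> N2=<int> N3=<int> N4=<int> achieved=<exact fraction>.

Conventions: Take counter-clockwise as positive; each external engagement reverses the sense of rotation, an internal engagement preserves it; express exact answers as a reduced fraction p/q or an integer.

N1=12 N2=31 N3=40 N4=12 achieved=40/31

class = fixed-axis compound train [2-stage, 40/31 wanted]
target = 40/31 in lowest terms: an exact hit needs N1·N3 = k·40 and N2·N4 = k·31 for one integer k, every count in [12, 96]; additionally prefer no 1:1 stage (N1 ≠ N2, N3 ≠ N4)
k = 1…11: no 1:1-free in-range split of k·40 and k·31 into factor pairs; take k = 12
k = 12: N1·N3 = 480 = 12·40, N2·N4 = 372 = 31·12
achieved = 12·40/(31·12) = 40/31; |achieved − target| = 0 ≤ 2/155 ✓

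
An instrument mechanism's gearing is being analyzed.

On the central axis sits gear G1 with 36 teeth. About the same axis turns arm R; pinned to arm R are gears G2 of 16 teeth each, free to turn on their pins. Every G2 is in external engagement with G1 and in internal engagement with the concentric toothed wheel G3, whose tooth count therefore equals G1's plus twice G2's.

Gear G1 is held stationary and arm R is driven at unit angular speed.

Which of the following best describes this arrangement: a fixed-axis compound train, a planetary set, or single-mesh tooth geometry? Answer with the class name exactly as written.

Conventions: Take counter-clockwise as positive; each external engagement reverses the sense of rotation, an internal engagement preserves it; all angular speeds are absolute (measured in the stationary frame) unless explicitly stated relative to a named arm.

planetary set

class = planetary set [G3 = 36+2·16 = 68; Willis about the carrier]
classification: planetary set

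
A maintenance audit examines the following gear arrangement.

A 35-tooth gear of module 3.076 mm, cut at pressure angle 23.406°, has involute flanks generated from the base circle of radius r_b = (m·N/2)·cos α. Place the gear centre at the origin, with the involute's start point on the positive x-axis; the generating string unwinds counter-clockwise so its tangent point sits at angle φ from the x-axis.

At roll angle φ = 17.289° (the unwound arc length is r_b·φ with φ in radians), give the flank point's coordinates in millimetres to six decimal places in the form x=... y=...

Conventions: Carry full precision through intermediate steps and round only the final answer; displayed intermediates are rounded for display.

topology: single-mesh involute geometry — m = 3.076, N = 35
pitch radius r_p = m·N/2 = 3.076·35/2 = 53.830000
base radius r_b = r_p·cos α = 53.830000·cos 23.406° = 49.400492
roll angle φ = 17.289° = 0.30174997 rad
x = r_b·(cos φ + φ·sin φ) = 51.598588
y = r_b·(sin φ − φ·cos φ) = 0.448324

x=51.598588 y=0.448324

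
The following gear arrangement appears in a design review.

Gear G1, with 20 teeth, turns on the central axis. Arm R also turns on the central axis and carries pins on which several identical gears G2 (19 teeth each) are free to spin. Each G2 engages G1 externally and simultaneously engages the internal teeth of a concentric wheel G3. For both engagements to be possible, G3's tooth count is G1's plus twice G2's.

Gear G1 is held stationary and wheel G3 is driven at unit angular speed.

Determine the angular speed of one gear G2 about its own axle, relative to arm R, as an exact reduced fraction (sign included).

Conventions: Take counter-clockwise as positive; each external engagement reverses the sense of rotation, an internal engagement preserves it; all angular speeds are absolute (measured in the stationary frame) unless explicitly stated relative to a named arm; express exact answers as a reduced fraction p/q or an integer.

580/741

topology: planetary set — G1 20T / G2 19T / G3 58T, arm = carrier (Willis)
ring teeth: 20 + 2·19 = 58
20(ω_sun−ω_arm) = −58(ω_ring−ω_arm),  ω_sun = 0, ω_ring = 1
20(0−ω_arm) = −58(1−ω_arm)  ⇒  78·ω_arm = 58  ⇒  ω_arm = 29/39
sun–planet mesh: 20·(0−29/39) = −19·(ω_p−ω_arm)  ⇒  ω_p−ω_arm = 580/741
exact speed ratio = 580/741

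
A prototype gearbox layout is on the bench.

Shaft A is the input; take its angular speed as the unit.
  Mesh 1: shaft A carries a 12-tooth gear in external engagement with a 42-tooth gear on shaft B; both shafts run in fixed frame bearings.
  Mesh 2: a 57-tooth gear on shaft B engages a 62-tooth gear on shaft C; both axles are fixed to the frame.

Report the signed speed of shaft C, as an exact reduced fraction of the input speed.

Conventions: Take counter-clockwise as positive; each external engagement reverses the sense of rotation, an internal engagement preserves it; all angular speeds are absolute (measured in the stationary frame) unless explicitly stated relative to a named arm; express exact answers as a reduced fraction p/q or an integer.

57/217

2-mesh fixed-axis compound train (all bearings frame-fixed)
mesh 1 [12T→42T]: |ω|/ω_in = 1×12/42 = 2/7, sense flips to −
mesh 2 [57T→62T]: |ω|/ω_in = (2/7)×57/62 = 57/217, sense flips to +
signed output speed (× input speed) = 57/217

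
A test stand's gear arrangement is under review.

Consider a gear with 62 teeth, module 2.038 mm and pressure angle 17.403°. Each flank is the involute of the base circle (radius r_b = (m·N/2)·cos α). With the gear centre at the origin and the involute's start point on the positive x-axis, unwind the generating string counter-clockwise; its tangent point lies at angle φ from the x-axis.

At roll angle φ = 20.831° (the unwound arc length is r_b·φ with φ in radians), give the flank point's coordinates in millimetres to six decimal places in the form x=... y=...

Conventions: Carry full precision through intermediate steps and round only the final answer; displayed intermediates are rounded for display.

recognized (one wheel, involute flank): single-mesh tooth geometry, m = 2.038, N = 62
pitch radius r_p = m·N/2 = 2.038·62/2 = 63.178000
base radius r_b = r_p·cos α = 63.178000·cos 17.403° = 60.286006
roll angle φ = 20.831° = 0.36356954 rad
x = r_b·(cos φ + φ·sin φ) = 64.139690
y = r_b·(sin φ − φ·cos φ) = 0.953029

x=64.139690 y=0.953029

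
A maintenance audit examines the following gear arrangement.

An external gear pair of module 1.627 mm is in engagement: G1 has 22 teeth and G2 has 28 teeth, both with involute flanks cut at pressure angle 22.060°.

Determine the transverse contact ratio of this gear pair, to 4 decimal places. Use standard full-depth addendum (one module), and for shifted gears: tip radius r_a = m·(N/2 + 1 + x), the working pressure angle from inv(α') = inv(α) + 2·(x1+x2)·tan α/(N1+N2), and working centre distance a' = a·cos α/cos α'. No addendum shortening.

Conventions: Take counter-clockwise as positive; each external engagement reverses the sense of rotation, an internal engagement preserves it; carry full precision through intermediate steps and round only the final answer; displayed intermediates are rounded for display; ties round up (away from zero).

topology: single-mesh involute geometry — m = 1.627, 22T/28T pair
base radii: r_b1 = 16.586780, r_b2 = 21.110447
tip radii: r_a1 = 19.524000, r_a2 = 24.405000
no profile shift: α' = α, a' = a
action lengths: √(r_a1²−r_b1²) = 10.298802, √(r_a2²−r_b2²) = 12.245532
base pitch p_b = π·m·cos α = 4.737173
CR = (10.298802 + 12.245532 − 40.675000·sin 22.06000°)/4.737173 = 1.534191
contact ratio ≈ 1.5342

1.5342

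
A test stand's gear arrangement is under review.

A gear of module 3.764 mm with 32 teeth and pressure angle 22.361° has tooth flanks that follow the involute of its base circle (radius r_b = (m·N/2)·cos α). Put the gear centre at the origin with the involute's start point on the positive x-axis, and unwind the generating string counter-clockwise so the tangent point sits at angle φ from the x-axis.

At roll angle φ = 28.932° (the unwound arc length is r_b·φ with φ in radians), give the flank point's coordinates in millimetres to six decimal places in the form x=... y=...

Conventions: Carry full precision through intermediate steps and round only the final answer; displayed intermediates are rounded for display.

class = single-mesh tooth geometry [base-circle involute, m = 3.764, 32T]
pitch radius r_p = m·N/2 = 3.764·32/2 = 60.224000
base radius r_b = r_p·cos α = 60.224000·cos 22.361° = 55.695469
roll angle φ = 28.932° = 0.50495866 rad
x = r_b·(cos φ + φ·sin φ) = 62.349905
y = r_b·(sin φ − φ·cos φ) = 2.329977

x=62.349905 y=2.329977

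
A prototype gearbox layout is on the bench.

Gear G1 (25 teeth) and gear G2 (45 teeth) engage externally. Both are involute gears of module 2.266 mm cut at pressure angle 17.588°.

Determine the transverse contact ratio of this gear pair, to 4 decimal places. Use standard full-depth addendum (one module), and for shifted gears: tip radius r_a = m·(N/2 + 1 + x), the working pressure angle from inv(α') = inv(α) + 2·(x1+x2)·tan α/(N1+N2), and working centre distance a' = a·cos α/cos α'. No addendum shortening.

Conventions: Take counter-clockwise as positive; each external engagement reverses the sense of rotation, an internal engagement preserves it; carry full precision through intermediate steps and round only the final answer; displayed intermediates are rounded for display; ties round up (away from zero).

1.7941

single-mesh involute tooth geometry (25T engaging 45T at module 2.266)
base radii: r_b1 = 27.000919, r_b2 = 48.601654
tip radii: r_a1 = 30.591000, r_a2 = 53.251000
no profile shift: α' = α, a' = a
action lengths: √(r_a1²−r_b1²) = 14.379140, √(r_a2²−r_b2²) = 21.761164
base pitch p_b = π·m·cos α = 6.786071
CR = (14.379140 + 21.761164 − 79.310000·sin 17.58800°)/6.786071 = 1.794143
contact ratio ≈ 1.7941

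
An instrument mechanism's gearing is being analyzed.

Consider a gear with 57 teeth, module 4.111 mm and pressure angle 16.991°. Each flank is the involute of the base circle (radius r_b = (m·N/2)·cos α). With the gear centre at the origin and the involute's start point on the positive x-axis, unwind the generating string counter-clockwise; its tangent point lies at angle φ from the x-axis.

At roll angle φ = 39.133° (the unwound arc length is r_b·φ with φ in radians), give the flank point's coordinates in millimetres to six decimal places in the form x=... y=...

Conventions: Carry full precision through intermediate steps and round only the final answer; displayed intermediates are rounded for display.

x=135.214441 y=11.354121

recognized (one wheel, involute flank): single-mesh tooth geometry, m = 4.111, N = 57
pitch radius r_p = m·N/2 = 4.111·57/2 = 117.163500
base radius r_b = r_p·cos α = 117.163500·cos 16.991° = 112.049392
roll angle φ = 39.133° = 0.68299970 rad
x = r_b·(cos φ + φ·sin φ) = 135.214441
y = r_b·(sin φ − φ·cos φ) = 11.354121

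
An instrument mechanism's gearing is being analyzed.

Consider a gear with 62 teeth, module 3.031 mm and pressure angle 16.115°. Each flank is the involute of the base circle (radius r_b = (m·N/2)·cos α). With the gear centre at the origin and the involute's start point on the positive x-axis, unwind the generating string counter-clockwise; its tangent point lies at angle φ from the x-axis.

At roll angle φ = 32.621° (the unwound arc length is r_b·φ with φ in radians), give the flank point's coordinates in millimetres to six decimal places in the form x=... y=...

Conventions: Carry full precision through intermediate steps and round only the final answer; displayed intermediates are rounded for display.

x=103.734949 y=5.375235

topology: single-mesh involute geometry — m = 3.031, N = 62
pitch radius r_p = m·N/2 = 3.031·62/2 = 93.961000
base radius r_b = r_p·cos α = 93.961000·cos 16.115° = 90.268945
roll angle φ = 32.621° = 0.56934386 rad
x = r_b·(cos φ + φ·sin φ) = 103.734949
y = r_b·(sin φ − φ·cos φ) = 5.375235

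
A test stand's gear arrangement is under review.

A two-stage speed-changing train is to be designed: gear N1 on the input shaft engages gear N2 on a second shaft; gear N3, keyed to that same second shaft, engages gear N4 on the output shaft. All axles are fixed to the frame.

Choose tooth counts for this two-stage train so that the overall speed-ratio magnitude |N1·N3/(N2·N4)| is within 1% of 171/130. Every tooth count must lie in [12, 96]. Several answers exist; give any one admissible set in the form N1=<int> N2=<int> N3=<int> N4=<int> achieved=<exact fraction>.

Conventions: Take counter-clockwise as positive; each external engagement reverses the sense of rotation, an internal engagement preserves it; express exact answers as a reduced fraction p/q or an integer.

topology: fixed-axis compound train — 2 stages, target 171/130
target = 171/130 in lowest terms: an exact hit needs N1·N3 = k·171 and N2·N4 = k·130 for one integer k, every count in [12, 96]; additionally prefer no 1:1 stage (N1 ≠ N2, N3 ≠ N4)
k = 1: no 1:1-free in-range split of k·171 and k·130 into factor pairs; take k = 2
k = 2: N1·N3 = 342 = 18·19, N2·N4 = 260 = 13·20
achieved = 18·19/(13·20) = 171/130; |achieved − target| = 0 ≤ 171/13000 ✓

N1=18 N2=13 N3=19 N4=20 achieved=171/130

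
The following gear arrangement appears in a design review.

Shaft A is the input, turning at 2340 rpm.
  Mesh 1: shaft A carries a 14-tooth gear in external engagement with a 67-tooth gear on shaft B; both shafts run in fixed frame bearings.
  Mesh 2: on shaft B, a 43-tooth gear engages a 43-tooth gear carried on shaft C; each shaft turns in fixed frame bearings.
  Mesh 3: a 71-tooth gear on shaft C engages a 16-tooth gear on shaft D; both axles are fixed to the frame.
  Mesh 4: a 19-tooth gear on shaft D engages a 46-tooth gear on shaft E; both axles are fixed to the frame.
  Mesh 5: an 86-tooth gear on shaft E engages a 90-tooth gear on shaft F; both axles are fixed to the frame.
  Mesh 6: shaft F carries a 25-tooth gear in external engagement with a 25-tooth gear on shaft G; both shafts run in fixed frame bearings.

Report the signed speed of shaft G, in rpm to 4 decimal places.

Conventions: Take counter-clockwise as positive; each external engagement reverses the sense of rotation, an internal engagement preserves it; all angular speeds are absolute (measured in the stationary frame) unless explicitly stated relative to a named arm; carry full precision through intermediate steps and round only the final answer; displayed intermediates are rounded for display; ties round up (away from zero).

+856.3655 rpm

class = fixed-axis compound train [6 meshes; 6 ratios multiply, 6 sense flips]
mesh 1 [14T→67T]: ω = 2340.0000×14/67 = 488.9552 rpm, sense flips to −
mesh 2 [43T→43T]: ω = 488.9552×43/43 = 488.9552 rpm, sense flips to +
mesh 3 [71T→16T]: ω = 488.9552×71/16 = 2169.7388 rpm, sense flips to −
mesh 4 [19T→46T]: ω = 2169.7388×19/46 = 896.1965 rpm, sense flips to +
mesh 5 [86T→90T]: ω = 896.1965×86/90 = 856.3655 rpm, sense flips to −
mesh 6 [25T→25T]: ω = 856.3655×25/25 = 856.3655 rpm, sense flips to +
signed output speed = +856.3655 rpm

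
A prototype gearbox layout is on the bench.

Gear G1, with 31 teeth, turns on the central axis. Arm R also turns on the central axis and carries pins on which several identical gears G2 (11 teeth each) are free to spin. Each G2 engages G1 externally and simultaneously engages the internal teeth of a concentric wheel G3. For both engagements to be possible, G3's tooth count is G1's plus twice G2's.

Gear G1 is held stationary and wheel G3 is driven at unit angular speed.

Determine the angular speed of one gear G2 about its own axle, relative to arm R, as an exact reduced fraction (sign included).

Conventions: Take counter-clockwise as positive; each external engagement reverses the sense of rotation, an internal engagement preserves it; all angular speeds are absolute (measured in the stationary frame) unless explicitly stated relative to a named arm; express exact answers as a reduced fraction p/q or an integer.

1643/924

recognized (axles ride arm R): planetary set, 31/11/53 teeth
ring teeth: 31 + 2·11 = 53
31(ω_sun−ω_arm) = −53(ω_ring−ω_arm),  ω_sun = 0, ω_ring = 1
31(0−ω_arm) = −53(1−ω_arm)  ⇒  84·ω_arm = 53  ⇒  ω_arm = 53/84
sun–planet mesh: 31·(0−53/84) = −11·(ω_p−ω_arm)  ⇒  ω_p−ω_arm = 1643/924
exact speed ratio = 1643/924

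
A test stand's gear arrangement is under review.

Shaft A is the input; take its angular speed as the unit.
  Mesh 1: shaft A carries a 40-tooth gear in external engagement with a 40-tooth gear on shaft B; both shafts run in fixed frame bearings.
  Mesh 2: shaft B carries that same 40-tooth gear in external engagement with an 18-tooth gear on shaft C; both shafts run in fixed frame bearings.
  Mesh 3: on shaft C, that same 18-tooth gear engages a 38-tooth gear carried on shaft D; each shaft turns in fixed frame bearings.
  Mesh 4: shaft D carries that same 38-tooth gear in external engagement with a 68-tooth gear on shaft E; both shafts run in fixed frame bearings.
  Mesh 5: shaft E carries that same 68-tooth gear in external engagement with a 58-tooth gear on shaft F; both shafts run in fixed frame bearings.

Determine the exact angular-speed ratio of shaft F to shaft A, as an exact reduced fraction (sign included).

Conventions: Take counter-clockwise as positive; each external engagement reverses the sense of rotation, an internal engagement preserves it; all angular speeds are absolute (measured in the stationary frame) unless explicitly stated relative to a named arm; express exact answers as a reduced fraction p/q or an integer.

class = fixed-axis compound train [5 meshes; 5 ratios multiply, 5 sense flips]
mesh 1 [40T→40T]: running ratio 1, sense −
mesh 2 [40T→18T]: running ratio 20/9, sense +
mesh 3 [18T→38T]: running ratio 20/19, sense −
mesh 4 [38T→68T]: running ratio 10/17, sense +
mesh 5 [68T→58T]: running ratio 20/29, sense −
ω_out/ω_in = -20/29

-20/29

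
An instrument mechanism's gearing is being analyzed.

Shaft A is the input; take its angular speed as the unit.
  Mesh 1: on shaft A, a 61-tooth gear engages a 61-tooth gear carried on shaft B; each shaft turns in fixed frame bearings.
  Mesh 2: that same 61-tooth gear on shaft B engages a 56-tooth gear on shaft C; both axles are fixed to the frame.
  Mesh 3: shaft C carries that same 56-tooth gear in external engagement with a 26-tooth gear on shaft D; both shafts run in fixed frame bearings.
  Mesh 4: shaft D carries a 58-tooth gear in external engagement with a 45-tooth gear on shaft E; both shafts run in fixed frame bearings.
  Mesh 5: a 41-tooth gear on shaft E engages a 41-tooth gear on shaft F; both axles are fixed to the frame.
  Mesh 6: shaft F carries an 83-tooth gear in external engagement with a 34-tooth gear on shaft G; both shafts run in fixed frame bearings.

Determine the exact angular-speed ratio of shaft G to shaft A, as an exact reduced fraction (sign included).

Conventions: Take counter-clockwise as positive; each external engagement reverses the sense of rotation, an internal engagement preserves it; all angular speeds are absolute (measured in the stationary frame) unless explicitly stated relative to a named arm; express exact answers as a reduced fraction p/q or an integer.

146827/19890

class = fixed-axis compound train [6 meshes; 6 ratios multiply, 6 sense flips]
mesh 1 [61T→61T]: running ratio 1, sense −
mesh 2 [61T→56T]: running ratio 61/56, sense +
mesh 3 [56T→26T]: running ratio 61/26, sense −
mesh 4 [58T→45T]: running ratio 1769/585, sense +
mesh 5 [41T→41T]: running ratio 1769/585, sense −
mesh 6 [83T→34T]: running ratio 146827/19890, sense +
ω_out/ω_in = 146827/19890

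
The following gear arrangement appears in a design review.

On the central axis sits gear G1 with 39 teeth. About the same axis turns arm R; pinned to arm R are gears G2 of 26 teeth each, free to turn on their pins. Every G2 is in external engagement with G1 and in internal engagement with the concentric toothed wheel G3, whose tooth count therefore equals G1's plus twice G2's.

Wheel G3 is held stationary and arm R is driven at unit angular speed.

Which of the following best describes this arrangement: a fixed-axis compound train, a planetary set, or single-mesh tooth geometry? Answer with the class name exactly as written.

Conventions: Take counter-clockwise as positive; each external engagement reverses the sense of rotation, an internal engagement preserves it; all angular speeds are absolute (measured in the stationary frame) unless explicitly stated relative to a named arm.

planetary set

recognized (axles ride arm R): planetary set, 39/26/91 teeth
classification: planetary set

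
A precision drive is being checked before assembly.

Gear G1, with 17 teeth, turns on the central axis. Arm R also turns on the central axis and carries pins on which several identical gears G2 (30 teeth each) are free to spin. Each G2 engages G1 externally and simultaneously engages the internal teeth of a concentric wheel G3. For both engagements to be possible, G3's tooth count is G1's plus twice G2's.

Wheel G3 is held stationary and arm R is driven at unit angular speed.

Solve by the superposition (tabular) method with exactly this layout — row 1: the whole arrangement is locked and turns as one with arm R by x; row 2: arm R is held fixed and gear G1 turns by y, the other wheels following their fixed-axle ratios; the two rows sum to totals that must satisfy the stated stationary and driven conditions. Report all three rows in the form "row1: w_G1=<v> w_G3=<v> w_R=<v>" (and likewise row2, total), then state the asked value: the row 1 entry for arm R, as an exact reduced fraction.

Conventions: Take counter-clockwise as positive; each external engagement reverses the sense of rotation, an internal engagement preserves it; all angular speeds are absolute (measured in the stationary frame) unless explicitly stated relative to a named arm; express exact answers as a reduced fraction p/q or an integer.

planetary set (17T centre, 30T on arm, 77T internal) — Willis relation
row 1 — lock + rotate with arm: ω_sun = ω_ring = ω_arm = x
row 2 — arm fixed, fixed-axis ratios: sun y, ring −(17/77)·y, arm 0
boundary: total ω_ring = x − (17/77)·y = 0 and total ω_arm = x = 1  ⇒  y = 77/17, x = 1
row 2 ring = −(17/77)·77/17 = -1
totals (row 1 + row 2): sun 1 + 77/17 = 94/17, ring 1 + (-1) = 0, arm 1 + 0 = 1
asked cell (row1, arm) = 1

row1: w_G1=1 w_G3=1 w_R=1
row2: w_G1=77/17 w_G3=-1 w_R=0
total: w_G1=94/17 w_G3=0 w_R=1
asked value: 1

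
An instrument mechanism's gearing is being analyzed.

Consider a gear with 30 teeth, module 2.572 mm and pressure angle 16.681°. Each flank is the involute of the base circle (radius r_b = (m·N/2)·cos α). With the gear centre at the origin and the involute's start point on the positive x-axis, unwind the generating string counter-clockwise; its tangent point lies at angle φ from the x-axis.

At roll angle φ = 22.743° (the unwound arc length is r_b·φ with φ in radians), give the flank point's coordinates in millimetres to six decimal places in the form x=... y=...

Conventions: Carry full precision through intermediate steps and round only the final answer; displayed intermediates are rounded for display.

recognized (one wheel, involute flank): single-mesh tooth geometry, m = 2.572, N = 30
pitch radius r_p = m·N/2 = 2.572·30/2 = 38.580000
base radius r_b = r_p·cos α = 38.580000·cos 16.681° = 36.956466
roll angle φ = 22.743° = 0.39694023 rad
x = r_b·(cos φ + φ·sin φ) = 39.754242
y = r_b·(sin φ − φ·cos φ) = 0.758379

x=39.754242 y=0.758379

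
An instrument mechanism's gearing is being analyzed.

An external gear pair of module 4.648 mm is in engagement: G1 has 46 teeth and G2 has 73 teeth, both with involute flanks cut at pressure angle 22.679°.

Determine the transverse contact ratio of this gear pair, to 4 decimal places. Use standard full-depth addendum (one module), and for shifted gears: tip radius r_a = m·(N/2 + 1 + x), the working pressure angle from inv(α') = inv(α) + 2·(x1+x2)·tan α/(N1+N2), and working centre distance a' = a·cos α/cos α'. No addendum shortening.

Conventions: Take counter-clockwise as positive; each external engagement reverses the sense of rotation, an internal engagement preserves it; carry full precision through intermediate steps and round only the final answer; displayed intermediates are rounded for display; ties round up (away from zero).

1.6428

recognized (one external pair, fixed centres): single-mesh tooth geometry, m = 4.648, N1 = 46, N2 = 73
base radii: r_b1 = 98.638126, r_b2 = 156.534417
tip radii: r_a1 = 111.552000, r_a2 = 174.300000
no profile shift: α' = α, a' = a
action lengths: √(r_a1²−r_b1²) = 52.099605, √(r_a2²−r_b2²) = 76.664635
base pitch p_b = π·m·cos α = 13.473079
CR = (52.099605 + 76.664635 − 276.556000·sin 22.67900°)/13.473079 = 1.642767
contact ratio ≈ 1.6428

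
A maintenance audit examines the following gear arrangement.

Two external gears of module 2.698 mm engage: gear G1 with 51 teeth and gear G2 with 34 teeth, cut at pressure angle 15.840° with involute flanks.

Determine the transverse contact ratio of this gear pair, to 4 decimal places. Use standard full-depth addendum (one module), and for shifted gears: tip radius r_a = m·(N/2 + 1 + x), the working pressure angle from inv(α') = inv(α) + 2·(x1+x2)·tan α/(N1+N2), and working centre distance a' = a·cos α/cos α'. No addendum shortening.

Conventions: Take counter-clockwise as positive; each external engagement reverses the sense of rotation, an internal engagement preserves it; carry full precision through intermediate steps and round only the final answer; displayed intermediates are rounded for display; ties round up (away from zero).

class = single-mesh tooth geometry [involute pair 51T × 34T, m = 2.698]
base radii: r_b1 = 66.186542, r_b2 = 44.124361
tip radii: r_a1 = 71.497000, r_a2 = 48.564000
no profile shift: α' = α, a' = a
action lengths: √(r_a1²−r_b1²) = 27.040020, √(r_a2²−r_b2²) = 20.285533
base pitch p_b = π·m·cos α = 8.154163
CR = (27.040020 + 20.285533 − 114.665000·sin 15.84000°)/8.154163 = 1.965563
contact ratio ≈ 1.9656

1.9656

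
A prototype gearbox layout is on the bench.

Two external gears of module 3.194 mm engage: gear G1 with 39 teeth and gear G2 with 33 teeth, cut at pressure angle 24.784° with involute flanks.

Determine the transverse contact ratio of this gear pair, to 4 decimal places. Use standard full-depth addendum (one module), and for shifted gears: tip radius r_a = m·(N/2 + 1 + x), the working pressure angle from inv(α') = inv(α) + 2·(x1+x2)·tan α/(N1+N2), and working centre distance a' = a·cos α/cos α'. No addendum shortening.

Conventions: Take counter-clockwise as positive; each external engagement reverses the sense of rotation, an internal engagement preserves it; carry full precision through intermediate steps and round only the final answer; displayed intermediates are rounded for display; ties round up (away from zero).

recognized (one external pair, fixed centres): single-mesh tooth geometry, m = 3.194, N1 = 39, N2 = 33
base radii: r_b1 = 56.546398, r_b2 = 47.846952
tip radii: r_a1 = 65.477000, r_a2 = 55.895000
no profile shift: α' = α, a' = a
action lengths: √(r_a1²−r_b1²) = 33.011247, √(r_a2²−r_b2²) = 28.894986
base pitch p_b = π·m·cos α = 9.110038
CR = (33.011247 + 28.894986 − 114.984000·sin 24.78400°)/9.110038 = 1.504396
contact ratio ≈ 1.5044

1.5044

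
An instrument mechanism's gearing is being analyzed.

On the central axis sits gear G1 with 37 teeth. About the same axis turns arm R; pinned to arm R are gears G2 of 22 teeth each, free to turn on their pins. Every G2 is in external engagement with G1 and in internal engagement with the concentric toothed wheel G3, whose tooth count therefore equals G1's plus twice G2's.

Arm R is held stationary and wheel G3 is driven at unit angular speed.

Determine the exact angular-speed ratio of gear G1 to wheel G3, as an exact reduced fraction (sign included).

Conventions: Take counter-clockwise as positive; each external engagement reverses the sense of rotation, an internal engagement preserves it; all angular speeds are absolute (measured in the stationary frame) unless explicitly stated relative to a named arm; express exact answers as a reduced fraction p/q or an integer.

planetary set (37T centre, 22T on arm, 81T internal) — Willis relation
ring teeth: 37 + 2·22 = 81
37(ω_sun−ω_arm) = −81(ω_ring−ω_arm),  ω_arm = 0, ω_ring = 1
ω_sun = 0 − (81/37)(1−0) = -81/37
ω_out/ω_in = -81/37

-81/37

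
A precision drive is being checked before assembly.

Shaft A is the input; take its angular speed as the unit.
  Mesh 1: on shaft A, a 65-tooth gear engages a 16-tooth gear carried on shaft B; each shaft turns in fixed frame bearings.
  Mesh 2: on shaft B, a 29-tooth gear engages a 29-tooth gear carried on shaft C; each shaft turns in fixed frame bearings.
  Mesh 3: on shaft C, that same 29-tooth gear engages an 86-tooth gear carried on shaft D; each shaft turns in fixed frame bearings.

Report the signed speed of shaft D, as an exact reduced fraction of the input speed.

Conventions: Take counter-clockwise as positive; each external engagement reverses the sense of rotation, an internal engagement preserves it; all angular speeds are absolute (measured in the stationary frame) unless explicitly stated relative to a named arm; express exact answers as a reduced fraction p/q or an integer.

-1885/1376

3-mesh fixed-axis compound train (all bearings frame-fixed)
mesh 1 [65T→16T]: |ω|/ω_in = 1×65/16 = 65/16, sense flips to −
mesh 2 [29T→29T]: |ω|/ω_in = (65/16)×29/29 = 65/16, sense flips to +
mesh 3 [29T→86T]: |ω|/ω_in = (65/16)×29/86 = 1885/1376, sense flips to −
signed output speed (× input speed) = -1885/1376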